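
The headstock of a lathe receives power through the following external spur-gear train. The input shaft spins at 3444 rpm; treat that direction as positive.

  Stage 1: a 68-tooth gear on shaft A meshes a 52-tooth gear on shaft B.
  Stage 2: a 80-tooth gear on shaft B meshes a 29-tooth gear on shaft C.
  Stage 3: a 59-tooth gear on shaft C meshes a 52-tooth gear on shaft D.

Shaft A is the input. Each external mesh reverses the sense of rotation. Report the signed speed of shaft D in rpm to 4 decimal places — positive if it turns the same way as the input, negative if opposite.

-14096.4375 rpm (opposite to input, |ω| = 14096.4375 rpm)

Stage 1 [68T→52T]: ω = 3444.0000×68/52 = 4503.6923 rpm, dir flips to −; running = −4503.6923
Stage 2 [80T→29T]: ω = 4503.6923×80/29 = 12423.9788 rpm, dir flips to +; running = +12423.9788
Stage 3 [59T→52T]: ω = 12423.9788×59/52 = 14096.4375 rpm, dir flips to −; running = −14096.4375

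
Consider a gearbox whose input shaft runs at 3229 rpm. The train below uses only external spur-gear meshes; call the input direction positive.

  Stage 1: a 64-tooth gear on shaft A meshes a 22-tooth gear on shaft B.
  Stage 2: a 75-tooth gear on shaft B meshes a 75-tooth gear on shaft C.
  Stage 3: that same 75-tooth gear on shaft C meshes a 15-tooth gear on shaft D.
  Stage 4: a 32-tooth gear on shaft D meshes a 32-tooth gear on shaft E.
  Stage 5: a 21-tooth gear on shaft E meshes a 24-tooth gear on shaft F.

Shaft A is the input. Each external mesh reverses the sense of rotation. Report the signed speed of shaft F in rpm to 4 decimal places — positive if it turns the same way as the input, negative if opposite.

Stage 1 [64T→22T]: ω = 3229.0000×64/22 = 9393.4545 rpm, dir flips to −; running = −9393.4545
Stage 2 [75T→75T]: ω = 9393.4545×75/75 = 9393.4545 rpm, dir flips to +; running = +9393.4545
Stage 3 [75T→15T]: ω = 9393.4545×75/15 = 46967.2727 rpm, dir flips to −; running = −46967.2727
Stage 4 [32T→32T]: ω = 46967.2727×32/32 = 46967.2727 rpm, dir flips to +; running = +46967.2727
Stage 5 [21T→24T]: ω = 46967.2727×21/24 = 41096.3636 rpm, dir flips to −; running = −41096.3636

-41096.3636 rpm (opposite to input, |ω| = 41096.3636 rpm)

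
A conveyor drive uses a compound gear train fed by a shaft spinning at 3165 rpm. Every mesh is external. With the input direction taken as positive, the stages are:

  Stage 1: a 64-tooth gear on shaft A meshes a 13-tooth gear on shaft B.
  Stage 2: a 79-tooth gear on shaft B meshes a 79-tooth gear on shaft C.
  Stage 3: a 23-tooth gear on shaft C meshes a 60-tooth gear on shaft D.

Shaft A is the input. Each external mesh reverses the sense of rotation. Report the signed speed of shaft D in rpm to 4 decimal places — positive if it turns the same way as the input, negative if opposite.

Stage 1 [64T→13T]: ω = 3165.0000×64/13 = 15581.5385 rpm, dir flips to −; running = −15581.5385
Stage 2 [79T→79T]: ω = 15581.5385×79/79 = 15581.5385 rpm, dir flips to +; running = +15581.5385
Stage 3 [23T→60T]: ω = 15581.5385×23/60 = 5972.9231 rpm, dir flips to −; running = −5972.9231

-5972.9231 rpm (opposite to input, |ω| = 5972.9231 rpm)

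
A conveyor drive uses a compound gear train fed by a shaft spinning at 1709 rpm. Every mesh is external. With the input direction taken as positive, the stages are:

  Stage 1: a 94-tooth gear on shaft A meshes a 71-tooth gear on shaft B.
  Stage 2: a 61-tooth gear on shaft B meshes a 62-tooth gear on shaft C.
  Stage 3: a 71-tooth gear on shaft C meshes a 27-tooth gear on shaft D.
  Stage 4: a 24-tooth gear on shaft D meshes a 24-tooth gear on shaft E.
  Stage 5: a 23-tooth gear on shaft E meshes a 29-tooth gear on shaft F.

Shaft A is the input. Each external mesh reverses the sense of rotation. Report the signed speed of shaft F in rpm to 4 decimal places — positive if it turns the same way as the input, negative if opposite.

-4642.7376 rpm (opposite to input, |ω| = 4642.7376 rpm)

Stage 1 [94T→71T]: ω = 1709.0000×94/71 = 2262.6197 rpm, dir flips to −; running = −2262.6197
Stage 2 [61T→62T]: ω = 2262.6197×61/62 = 2226.1259 rpm, dir flips to +; running = +2226.1259
Stage 3 [71T→27T]: ω = 2226.1259×71/27 = 5853.8865 rpm, dir flips to −; running = −5853.8865
Stage 4 [24T→24T]: ω = 5853.8865×24/24 = 5853.8865 rpm, dir flips to +; running = +5853.8865
Stage 5 [23T→29T]: ω = 5853.8865×23/29 = 4642.7376 rpm, dir flips to −; running = −4642.7376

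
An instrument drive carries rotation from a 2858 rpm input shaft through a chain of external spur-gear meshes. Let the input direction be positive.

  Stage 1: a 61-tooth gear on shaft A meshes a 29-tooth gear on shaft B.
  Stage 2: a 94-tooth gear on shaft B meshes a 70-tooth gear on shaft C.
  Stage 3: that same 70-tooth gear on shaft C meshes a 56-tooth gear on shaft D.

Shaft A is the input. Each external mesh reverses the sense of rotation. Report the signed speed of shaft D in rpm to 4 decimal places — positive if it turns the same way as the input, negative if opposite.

Stage 1 [61T→29T]: ω = 2858.0000×61/29 = 6011.6552 rpm, dir flips to −; running = −6011.6552
Stage 2 [94T→70T]: ω = 6011.6552×94/70 = 8072.7941 rpm, dir flips to +; running = +8072.7941
Stage 3 [70T→56T]: ω = 8072.7941×70/56 = 10090.9926 rpm, dir flips to −; running = −10090.9926

-10090.9926 rpm (opposite to input, |ω| = 10090.9926 rpm)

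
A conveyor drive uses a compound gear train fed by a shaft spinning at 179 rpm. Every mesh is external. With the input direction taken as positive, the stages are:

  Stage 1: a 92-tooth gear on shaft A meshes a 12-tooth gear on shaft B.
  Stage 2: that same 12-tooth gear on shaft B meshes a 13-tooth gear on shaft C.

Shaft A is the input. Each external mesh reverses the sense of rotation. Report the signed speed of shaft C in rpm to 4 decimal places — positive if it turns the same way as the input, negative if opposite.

+1266.7692 rpm (same as input, |ω| = 1266.7692 rpm)

Stage 1 [92T→12T]: ω = 179.0000×92/12 = 1372.3333 rpm, dir flips to −; running = −1372.3333
Stage 2 [12T→13T]: ω = 1372.3333×12/13 = 1266.7692 rpm, dir flips to +; running = +1266.7692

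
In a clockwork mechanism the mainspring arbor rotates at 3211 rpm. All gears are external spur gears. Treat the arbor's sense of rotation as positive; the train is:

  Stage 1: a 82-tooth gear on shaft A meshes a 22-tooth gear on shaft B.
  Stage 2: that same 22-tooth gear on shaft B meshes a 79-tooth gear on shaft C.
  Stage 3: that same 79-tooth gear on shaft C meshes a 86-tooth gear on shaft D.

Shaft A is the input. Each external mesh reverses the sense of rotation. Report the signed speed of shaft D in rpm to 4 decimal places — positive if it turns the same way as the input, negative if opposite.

Stage 1 [82T→22T]: ω = 3211.0000×82/22 = 11968.2727 rpm, dir flips to −; running = −11968.2727
Stage 2 [22T→79T]: ω = 11968.2727×22/79 = 3332.9367 rpm, dir flips to +; running = +3332.9367
Stage 3 [79T→86T]: ω = 3332.9367×79/86 = 3061.6512 rpm, dir flips to −; running = −3061.6512

-3061.6512 rpm (opposite to input, |ω| = 3061.6512 rpm)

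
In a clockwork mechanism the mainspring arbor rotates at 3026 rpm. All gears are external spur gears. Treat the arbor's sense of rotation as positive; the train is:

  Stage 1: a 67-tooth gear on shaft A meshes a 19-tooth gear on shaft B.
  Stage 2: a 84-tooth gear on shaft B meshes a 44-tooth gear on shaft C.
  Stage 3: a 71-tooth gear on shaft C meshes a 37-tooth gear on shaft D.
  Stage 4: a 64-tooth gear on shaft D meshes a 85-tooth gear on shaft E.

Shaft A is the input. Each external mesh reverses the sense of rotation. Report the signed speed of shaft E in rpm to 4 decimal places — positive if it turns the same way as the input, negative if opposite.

Stage 1 [67T→19T]: ω = 3026.0000×67/19 = 10670.6316 rpm, dir flips to −; running = −10670.6316
Stage 2 [84T→44T]: ω = 10670.6316×84/44 = 20371.2057 rpm, dir flips to +; running = +20371.2057
Stage 3 [71T→37T]: ω = 20371.2057×71/37 = 39090.6921 rpm, dir flips to −; running = −39090.6921
Stage 4 [64T→85T]: ω = 39090.6921×64/85 = 29432.9917 rpm, dir flips to +; running = +29432.9917

+29432.9917 rpm (same as input, |ω| = 29432.9917 rpm)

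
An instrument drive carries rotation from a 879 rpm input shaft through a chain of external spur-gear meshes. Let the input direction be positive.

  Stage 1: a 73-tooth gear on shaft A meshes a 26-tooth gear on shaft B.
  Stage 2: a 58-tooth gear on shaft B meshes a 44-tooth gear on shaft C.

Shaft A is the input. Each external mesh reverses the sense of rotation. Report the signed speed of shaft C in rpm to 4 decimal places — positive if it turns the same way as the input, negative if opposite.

Stage 1 [73T→26T]: ω = 879.0000×73/26 = 2467.9615 rpm, dir flips to −; running = −2467.9615
Stage 2 [58T→44T]: ω = 2467.9615×58/44 = 3253.2220 rpm, dir flips to +; running = +3253.2220

+3253.2220 rpm (same as input, |ω| = 3253.2220 rpm)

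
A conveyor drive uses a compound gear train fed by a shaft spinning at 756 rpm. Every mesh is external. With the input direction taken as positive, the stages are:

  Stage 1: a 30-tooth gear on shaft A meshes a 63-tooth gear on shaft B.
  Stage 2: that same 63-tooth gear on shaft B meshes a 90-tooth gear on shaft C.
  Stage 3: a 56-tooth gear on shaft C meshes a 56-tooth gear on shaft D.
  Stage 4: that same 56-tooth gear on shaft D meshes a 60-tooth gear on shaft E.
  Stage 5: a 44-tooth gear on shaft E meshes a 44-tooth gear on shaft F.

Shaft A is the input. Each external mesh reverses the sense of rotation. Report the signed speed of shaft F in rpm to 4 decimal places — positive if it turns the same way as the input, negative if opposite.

Stage 1 [30T→63T]: ω = 756.0000×30/63 = 360.0000 rpm, dir flips to −; running = −360.0000
Stage 2 [63T→90T]: ω = 360.0000×63/90 = 252.0000 rpm, dir flips to +; running = +252.0000
Stage 3 [56T→56T]: ω = 252.0000×56/56 = 252.0000 rpm, dir flips to −; running = −252.0000
Stage 4 [56T→60T]: ω = 252.0000×56/60 = 235.2000 rpm, dir flips to +; running = +235.2000
Stage 5 [44T→44T]: ω = 235.2000×44/44 = 235.2000 rpm, dir flips to −; running = −235.2000

-235.2000 rpm (opposite to input, |ω| = 235.2000 rpm)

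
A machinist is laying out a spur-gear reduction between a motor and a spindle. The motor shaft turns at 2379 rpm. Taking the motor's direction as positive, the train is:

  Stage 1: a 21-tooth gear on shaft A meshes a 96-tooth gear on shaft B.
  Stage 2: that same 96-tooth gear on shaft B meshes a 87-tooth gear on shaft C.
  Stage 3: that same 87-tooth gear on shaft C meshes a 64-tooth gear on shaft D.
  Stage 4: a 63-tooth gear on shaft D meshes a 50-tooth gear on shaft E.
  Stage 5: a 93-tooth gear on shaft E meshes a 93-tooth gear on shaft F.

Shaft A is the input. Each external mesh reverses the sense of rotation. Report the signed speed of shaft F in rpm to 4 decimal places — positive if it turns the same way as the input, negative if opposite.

-983.5678 rpm (opposite to input, |ω| = 983.5678 rpm)

Stage 1 [21T→96T]: ω = 2379.0000×21/96 = 520.4062 rpm, dir flips to −; running = −520.4062
Stage 2 [96T→87T]: ω = 520.4062×96/87 = 574.2414 rpm, dir flips to +; running = +574.2414
Stage 3 [87T→64T]: ω = 574.2414×87/64 = 780.6094 rpm, dir flips to −; running = −780.6094
Stage 4 [63T→50T]: ω = 780.6094×63/50 = 983.5678 rpm, dir flips to +; running = +983.5678
Stage 5 [93T→93T]: ω = 983.5678×93/93 = 983.5678 rpm, dir flips to −; running = −983.5678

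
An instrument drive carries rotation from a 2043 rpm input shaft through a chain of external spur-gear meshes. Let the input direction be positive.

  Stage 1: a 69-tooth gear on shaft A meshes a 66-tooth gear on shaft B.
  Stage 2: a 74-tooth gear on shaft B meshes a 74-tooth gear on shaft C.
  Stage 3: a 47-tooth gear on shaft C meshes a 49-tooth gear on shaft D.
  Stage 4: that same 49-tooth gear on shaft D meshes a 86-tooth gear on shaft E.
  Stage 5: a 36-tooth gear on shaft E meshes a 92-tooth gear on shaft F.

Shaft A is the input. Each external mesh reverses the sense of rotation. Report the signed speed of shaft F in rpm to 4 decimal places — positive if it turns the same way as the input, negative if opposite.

Stage 1 [69T→66T]: ω = 2043.0000×69/66 = 2135.8636 rpm, dir flips to −; running = −2135.8636
Stage 2 [74T→74T]: ω = 2135.8636×74/74 = 2135.8636 rpm, dir flips to +; running = +2135.8636
Stage 3 [47T→49T]: ω = 2135.8636×47/49 = 2048.6855 rpm, dir flips to −; running = −2048.6855
Stage 4 [49T→86T]: ω = 2048.6855×49/86 = 1167.2743 rpm, dir flips to +; running = +1167.2743
Stage 5 [36T→92T]: ω = 1167.2743×36/92 = 456.7595 rpm, dir flips to −; running = −456.7595

-456.7595 rpm (opposite to input, |ω| = 456.7595 rpm)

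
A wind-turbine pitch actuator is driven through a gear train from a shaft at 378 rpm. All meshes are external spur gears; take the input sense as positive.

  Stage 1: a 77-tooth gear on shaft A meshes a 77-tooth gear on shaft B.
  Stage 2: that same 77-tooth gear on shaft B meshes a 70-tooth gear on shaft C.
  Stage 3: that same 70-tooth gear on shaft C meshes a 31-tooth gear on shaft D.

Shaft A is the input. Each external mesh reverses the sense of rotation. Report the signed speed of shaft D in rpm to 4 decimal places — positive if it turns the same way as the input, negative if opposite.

Stage 1 [77T→77T]: ω = 378.0000×77/77 = 378.0000 rpm, dir flips to −; running = −378.0000
Stage 2 [77T→70T]: ω = 378.0000×77/70 = 415.8000 rpm, dir flips to +; running = +415.8000
Stage 3 [70T→31T]: ω = 415.8000×70/31 = 938.9032 rpm, dir flips to −; running = −938.9032

-938.9032 rpm (opposite to input, |ω| = 938.9032 rpm)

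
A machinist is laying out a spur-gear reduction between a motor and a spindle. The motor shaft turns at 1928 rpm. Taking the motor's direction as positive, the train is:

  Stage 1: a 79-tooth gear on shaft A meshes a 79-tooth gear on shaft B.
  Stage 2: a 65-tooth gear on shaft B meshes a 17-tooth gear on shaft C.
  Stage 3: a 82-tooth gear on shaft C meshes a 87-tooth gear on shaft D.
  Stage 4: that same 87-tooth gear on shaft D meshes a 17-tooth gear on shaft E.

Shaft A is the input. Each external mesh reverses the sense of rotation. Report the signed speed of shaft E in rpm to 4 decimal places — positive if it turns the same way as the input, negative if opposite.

Stage 1 [79T→79T]: ω = 1928.0000×79/79 = 1928.0000 rpm, dir flips to −; running = −1928.0000
Stage 2 [65T→17T]: ω = 1928.0000×65/17 = 7371.7647 rpm, dir flips to +; running = +7371.7647
Stage 3 [82T→87T]: ω = 7371.7647×82/87 = 6948.1001 rpm, dir flips to −; running = −6948.1001
Stage 4 [87T→17T]: ω = 6948.1001×87/17 = 35557.9239 rpm, dir flips to +; running = +35557.9239

+35557.9239 rpm (same as input, |ω| = 35557.9239 rpm)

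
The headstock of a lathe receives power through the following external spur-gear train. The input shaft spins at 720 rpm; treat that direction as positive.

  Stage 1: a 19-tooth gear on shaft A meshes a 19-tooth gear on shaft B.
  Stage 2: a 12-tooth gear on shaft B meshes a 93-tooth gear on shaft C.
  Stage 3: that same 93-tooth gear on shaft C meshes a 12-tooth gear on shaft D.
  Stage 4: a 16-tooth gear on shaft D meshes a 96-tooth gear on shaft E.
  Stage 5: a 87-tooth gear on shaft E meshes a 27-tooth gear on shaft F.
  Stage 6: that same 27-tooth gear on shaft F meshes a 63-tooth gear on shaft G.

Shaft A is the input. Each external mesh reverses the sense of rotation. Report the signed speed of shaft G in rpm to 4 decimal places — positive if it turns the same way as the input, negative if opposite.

+165.7143 rpm (same as input, |ω| = 165.7143 rpm)

Stage 1 [19T→19T]: ω = 720.0000×19/19 = 720.0000 rpm, dir flips to −; running = −720.0000
Stage 2 [12T→93T]: ω = 720.0000×12/93 = 92.9032 rpm, dir flips to +; running = +92.9032
Stage 3 [93T→12T]: ω = 92.9032×93/12 = 720.0000 rpm, dir flips to −; running = −720.0000
Stage 4 [16T→96T]: ω = 720.0000×16/96 = 120.0000 rpm, dir flips to +; running = +120.0000
Stage 5 [87T→27T]: ω = 120.0000×87/27 = 386.6667 rpm, dir flips to −; running = −386.6667
Stage 6 [27T→63T]: ω = 386.6667×27/63 = 165.7143 rpm, dir flips to +; running = +165.7143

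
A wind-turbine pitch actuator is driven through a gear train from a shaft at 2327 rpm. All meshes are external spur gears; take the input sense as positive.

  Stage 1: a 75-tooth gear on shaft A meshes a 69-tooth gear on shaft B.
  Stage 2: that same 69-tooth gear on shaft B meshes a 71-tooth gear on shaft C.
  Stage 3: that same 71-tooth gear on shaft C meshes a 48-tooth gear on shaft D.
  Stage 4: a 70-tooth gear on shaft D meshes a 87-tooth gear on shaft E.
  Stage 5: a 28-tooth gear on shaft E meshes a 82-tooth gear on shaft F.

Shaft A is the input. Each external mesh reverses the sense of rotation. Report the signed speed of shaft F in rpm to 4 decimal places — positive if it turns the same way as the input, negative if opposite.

-998.9399 rpm (opposite to input, |ω| = 998.9399 rpm)

Stage 1 [75T→69T]: ω = 2327.0000×75/69 = 2529.3478 rpm, dir flips to −; running = −2529.3478
Stage 2 [69T→71T]: ω = 2529.3478×69/71 = 2458.0986 rpm, dir flips to +; running = +2458.0986
Stage 3 [71T→48T]: ω = 2458.0986×71/48 = 3635.9375 rpm, dir flips to −; running = −3635.9375
Stage 4 [70T→87T]: ω = 3635.9375×70/87 = 2925.4670 rpm, dir flips to +; running = +2925.4670
Stage 5 [28T→82T]: ω = 2925.4670×28/82 = 998.9399 rpm, dir flips to −; running = −998.9399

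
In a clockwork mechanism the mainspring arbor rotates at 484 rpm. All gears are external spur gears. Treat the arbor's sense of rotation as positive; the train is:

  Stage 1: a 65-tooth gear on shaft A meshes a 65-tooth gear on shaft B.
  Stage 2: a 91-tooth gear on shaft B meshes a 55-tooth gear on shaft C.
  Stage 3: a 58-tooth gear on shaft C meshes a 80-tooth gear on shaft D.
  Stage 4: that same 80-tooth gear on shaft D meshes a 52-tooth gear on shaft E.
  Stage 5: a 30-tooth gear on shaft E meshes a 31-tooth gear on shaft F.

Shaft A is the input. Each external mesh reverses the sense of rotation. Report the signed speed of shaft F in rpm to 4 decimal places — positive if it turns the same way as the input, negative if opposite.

Stage 1 [65T→65T]: ω = 484.0000×65/65 = 484.0000 rpm, dir flips to −; running = −484.0000
Stage 2 [91T→55T]: ω = 484.0000×91/55 = 800.8000 rpm, dir flips to +; running = +800.8000
Stage 3 [58T→80T]: ω = 800.8000×58/80 = 580.5800 rpm, dir flips to −; running = −580.5800
Stage 4 [80T→52T]: ω = 580.5800×80/52 = 893.2000 rpm, dir flips to +; running = +893.2000
Stage 5 [30T→31T]: ω = 893.2000×30/31 = 864.3871 rpm, dir flips to −; running = −864.3871

-864.3871 rpm (opposite to input, |ω| = 864.3871 rpm)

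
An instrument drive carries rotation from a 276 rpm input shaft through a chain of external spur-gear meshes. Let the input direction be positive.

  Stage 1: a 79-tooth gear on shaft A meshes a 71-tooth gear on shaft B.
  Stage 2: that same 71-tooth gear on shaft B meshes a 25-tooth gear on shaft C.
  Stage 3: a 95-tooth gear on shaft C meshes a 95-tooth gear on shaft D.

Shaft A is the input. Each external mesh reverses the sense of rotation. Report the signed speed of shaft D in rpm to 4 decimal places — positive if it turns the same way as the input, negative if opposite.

Stage 1 [79T→71T]: ω = 276.0000×79/71 = 307.0986 rpm, dir flips to −; running = −307.0986
Stage 2 [71T→25T]: ω = 307.0986×71/25 = 872.1600 rpm, dir flips to +; running = +872.1600
Stage 3 [95T→95T]: ω = 872.1600×95/95 = 872.1600 rpm, dir flips to −; running = −872.1600

-872.1600 rpm (opposite to input, |ω| = 872.1600 rpm)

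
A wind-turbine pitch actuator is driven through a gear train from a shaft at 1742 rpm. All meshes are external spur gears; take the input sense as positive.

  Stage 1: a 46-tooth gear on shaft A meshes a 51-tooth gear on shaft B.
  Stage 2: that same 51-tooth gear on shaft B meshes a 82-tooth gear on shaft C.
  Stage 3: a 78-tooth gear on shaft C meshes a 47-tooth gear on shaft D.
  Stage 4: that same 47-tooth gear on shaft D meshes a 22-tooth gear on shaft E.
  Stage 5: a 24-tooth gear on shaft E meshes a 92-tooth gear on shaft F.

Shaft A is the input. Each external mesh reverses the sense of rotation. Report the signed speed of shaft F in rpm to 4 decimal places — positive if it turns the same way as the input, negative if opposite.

Stage 1 [46T→51T]: ω = 1742.0000×46/51 = 1571.2157 rpm, dir flips to −; running = −1571.2157
Stage 2 [51T→82T]: ω = 1571.2157×51/82 = 977.2195 rpm, dir flips to +; running = +977.2195
Stage 3 [78T→47T]: ω = 977.2195×78/47 = 1621.7686 rpm, dir flips to −; running = −1621.7686
Stage 4 [47T→22T]: ω = 1621.7686×47/22 = 3464.6874 rpm, dir flips to +; running = +3464.6874
Stage 5 [24T→92T]: ω = 3464.6874×24/92 = 903.8315 rpm, dir flips to −; running = −903.8315

-903.8315 rpm (opposite to input, |ω| = 903.8315 rpm)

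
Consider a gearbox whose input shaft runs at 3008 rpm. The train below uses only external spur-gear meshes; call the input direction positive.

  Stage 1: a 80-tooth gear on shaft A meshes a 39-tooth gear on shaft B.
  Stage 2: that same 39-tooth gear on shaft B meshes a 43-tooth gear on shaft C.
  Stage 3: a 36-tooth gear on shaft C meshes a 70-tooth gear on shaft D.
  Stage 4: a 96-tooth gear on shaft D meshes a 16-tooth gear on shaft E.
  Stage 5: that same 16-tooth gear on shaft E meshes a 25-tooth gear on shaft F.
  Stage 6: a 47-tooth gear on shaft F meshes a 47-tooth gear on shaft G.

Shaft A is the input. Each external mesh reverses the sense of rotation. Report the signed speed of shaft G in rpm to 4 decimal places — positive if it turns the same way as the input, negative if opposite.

+11051.8517 rpm (same as input, |ω| = 11051.8517 rpm)

Stage 1 [80T→39T]: ω = 3008.0000×80/39 = 6170.2564 rpm, dir flips to −; running = −6170.2564
Stage 2 [39T→43T]: ω = 6170.2564×39/43 = 5596.2791 rpm, dir flips to +; running = +5596.2791
Stage 3 [36T→70T]: ω = 5596.2791×36/70 = 2878.0864 rpm, dir flips to −; running = −2878.0864
Stage 4 [96T→16T]: ω = 2878.0864×96/16 = 17268.5183 rpm, dir flips to +; running = +17268.5183
Stage 5 [16T→25T]: ω = 17268.5183×16/25 = 11051.8517 rpm, dir flips to −; running = −11051.8517
Stage 6 [47T→47T]: ω = 11051.8517×47/47 = 11051.8517 rpm, dir flips to +; running = +11051.8517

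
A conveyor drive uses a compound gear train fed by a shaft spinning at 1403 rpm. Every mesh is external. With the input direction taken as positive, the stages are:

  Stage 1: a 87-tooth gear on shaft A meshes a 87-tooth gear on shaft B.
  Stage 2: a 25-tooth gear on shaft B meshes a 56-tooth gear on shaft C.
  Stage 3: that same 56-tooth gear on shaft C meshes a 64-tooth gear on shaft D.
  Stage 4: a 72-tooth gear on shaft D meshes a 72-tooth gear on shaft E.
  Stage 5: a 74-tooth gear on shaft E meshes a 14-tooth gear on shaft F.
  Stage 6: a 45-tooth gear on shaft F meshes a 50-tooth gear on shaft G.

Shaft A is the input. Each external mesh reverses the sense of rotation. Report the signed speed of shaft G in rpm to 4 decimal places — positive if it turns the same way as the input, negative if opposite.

Stage 1 [87T→87T]: ω = 1403.0000×87/87 = 1403.0000 rpm, dir flips to −; running = −1403.0000
Stage 2 [25T→56T]: ω = 1403.0000×25/56 = 626.3393 rpm, dir flips to +; running = +626.3393
Stage 3 [56T→64T]: ω = 626.3393×56/64 = 548.0469 rpm, dir flips to −; running = −548.0469
Stage 4 [72T→72T]: ω = 548.0469×72/72 = 548.0469 rpm, dir flips to +; running = +548.0469
Stage 5 [74T→14T]: ω = 548.0469×74/14 = 2896.8192 rpm, dir flips to −; running = −2896.8192
Stage 6 [45T→50T]: ω = 2896.8192×45/50 = 2607.1373 rpm, dir flips to +; running = +2607.1373

+2607.1373 rpm (same as input, |ω| = 2607.1373 rpm)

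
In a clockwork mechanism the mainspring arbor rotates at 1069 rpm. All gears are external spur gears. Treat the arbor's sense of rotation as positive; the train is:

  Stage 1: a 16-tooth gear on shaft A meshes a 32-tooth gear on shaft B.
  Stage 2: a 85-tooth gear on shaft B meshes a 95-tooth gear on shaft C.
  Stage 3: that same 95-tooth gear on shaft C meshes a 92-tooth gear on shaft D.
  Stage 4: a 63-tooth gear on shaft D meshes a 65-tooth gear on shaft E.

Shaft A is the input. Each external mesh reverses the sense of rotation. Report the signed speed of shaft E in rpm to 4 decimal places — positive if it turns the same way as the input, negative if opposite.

Stage 1 [16T→32T]: ω = 1069.0000×16/32 = 534.5000 rpm, dir flips to −; running = −534.5000
Stage 2 [85T→95T]: ω = 534.5000×85/95 = 478.2368 rpm, dir flips to +; running = +478.2368
Stage 3 [95T→92T]: ω = 478.2368×95/92 = 493.8315 rpm, dir flips to −; running = −493.8315
Stage 4 [63T→65T]: ω = 493.8315×63/65 = 478.6367 rpm, dir flips to +; running = +478.6367

+478.6367 rpm (same as input, |ω| = 478.6367 rpm)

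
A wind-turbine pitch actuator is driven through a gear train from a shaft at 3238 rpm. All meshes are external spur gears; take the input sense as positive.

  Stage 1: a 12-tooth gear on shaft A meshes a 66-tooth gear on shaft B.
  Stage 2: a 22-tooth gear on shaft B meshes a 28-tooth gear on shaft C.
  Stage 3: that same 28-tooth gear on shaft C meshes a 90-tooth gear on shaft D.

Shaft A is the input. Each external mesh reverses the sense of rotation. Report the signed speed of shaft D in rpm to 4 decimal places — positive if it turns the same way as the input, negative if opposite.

Stage 1 [12T→66T]: ω = 3238.0000×12/66 = 588.7273 rpm, dir flips to −; running = −588.7273
Stage 2 [22T→28T]: ω = 588.7273×22/28 = 462.5714 rpm, dir flips to +; running = +462.5714
Stage 3 [28T→90T]: ω = 462.5714×28/90 = 143.9111 rpm, dir flips to −; running = −143.9111

-143.9111 rpm (opposite to input, |ω| = 143.9111 rpm)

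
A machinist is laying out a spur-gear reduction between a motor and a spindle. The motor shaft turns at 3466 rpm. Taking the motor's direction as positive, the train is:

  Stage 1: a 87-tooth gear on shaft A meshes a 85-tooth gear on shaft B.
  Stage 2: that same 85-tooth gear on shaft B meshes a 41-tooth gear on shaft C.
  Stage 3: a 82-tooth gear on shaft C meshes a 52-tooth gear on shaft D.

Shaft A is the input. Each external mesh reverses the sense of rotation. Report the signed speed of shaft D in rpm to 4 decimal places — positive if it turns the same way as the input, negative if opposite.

Stage 1 [87T→85T]: ω = 3466.0000×87/85 = 3547.5529 rpm, dir flips to −; running = −3547.5529
Stage 2 [85T→41T]: ω = 3547.5529×85/41 = 7354.6829 rpm, dir flips to +; running = +7354.6829
Stage 3 [82T→52T]: ω = 7354.6829×82/52 = 11597.7692 rpm, dir flips to −; running = −11597.7692

-11597.7692 rpm (opposite to input, |ω| = 11597.7692 rpm)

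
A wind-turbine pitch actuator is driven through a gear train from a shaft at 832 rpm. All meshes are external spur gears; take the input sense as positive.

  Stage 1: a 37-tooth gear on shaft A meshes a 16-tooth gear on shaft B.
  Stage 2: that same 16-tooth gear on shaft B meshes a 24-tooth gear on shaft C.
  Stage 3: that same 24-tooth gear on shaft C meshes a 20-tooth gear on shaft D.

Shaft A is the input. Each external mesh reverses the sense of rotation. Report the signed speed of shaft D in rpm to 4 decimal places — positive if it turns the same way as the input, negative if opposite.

-1539.2000 rpm (opposite to input, |ω| = 1539.2000 rpm)

Stage 1 [37T→16T]: ω = 832.0000×37/16 = 1924.0000 rpm, dir flips to −; running = −1924.0000
Stage 2 [16T→24T]: ω = 1924.0000×16/24 = 1282.6667 rpm, dir flips to +; running = +1282.6667
Stage 3 [24T→20T]: ω = 1282.6667×24/20 = 1539.2000 rpm, dir flips to −; running = −1539.2000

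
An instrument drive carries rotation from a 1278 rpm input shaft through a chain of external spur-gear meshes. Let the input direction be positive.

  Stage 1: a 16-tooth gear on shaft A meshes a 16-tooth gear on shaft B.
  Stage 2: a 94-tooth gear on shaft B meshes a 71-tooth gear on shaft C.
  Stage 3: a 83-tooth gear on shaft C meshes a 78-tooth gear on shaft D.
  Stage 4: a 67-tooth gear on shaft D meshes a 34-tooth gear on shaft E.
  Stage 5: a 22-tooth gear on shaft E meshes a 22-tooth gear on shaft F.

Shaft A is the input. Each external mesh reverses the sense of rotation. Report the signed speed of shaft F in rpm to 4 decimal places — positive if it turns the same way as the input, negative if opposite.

-3547.9683 rpm (opposite to input, |ω| = 3547.9683 rpm)

Stage 1 [16T→16T]: ω = 1278.0000×16/16 = 1278.0000 rpm, dir flips to −; running = −1278.0000
Stage 2 [94T→71T]: ω = 1278.0000×94/71 = 1692.0000 rpm, dir flips to +; running = +1692.0000
Stage 3 [83T→78T]: ω = 1692.0000×83/78 = 1800.4615 rpm, dir flips to −; running = −1800.4615
Stage 4 [67T→34T]: ω = 1800.4615×67/34 = 3547.9683 rpm, dir flips to +; running = +3547.9683
Stage 5 [22T→22T]: ω = 3547.9683×22/22 = 3547.9683 rpm, dir flips to −; running = −3547.9683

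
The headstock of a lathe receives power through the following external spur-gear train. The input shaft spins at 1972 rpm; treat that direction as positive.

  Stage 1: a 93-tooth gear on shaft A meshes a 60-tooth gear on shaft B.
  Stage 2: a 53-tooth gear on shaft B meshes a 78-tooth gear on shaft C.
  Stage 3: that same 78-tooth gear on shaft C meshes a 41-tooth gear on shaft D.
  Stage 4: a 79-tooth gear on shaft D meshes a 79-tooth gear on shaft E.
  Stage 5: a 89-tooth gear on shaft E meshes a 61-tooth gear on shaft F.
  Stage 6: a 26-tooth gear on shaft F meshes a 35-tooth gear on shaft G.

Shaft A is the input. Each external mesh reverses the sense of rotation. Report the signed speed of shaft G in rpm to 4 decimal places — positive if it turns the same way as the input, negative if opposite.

Stage 1 [93T→60T]: ω = 1972.0000×93/60 = 3056.6000 rpm, dir flips to −; running = −3056.6000
Stage 2 [53T→78T]: ω = 3056.6000×53/78 = 2076.9205 rpm, dir flips to +; running = +2076.9205
Stage 3 [78T→41T]: ω = 2076.9205×78/41 = 3951.2146 rpm, dir flips to −; running = −3951.2146
Stage 4 [79T→79T]: ω = 3951.2146×79/79 = 3951.2146 rpm, dir flips to +; running = +3951.2146
Stage 5 [89T→61T]: ω = 3951.2146×89/61 = 5764.8869 rpm, dir flips to −; running = −5764.8869
Stage 6 [26T→35T]: ω = 5764.8869×26/35 = 4282.4874 rpm, dir flips to +; running = +4282.4874

+4282.4874 rpm (same as input, |ω| = 4282.4874 rpm)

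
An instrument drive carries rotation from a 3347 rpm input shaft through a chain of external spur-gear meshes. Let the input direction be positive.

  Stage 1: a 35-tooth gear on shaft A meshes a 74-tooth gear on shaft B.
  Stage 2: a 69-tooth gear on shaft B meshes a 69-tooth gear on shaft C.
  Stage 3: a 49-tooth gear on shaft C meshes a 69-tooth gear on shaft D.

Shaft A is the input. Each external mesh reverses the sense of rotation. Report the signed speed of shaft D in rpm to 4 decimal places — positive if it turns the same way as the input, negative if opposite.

Stage 1 [35T→74T]: ω = 3347.0000×35/74 = 1583.0405 rpm, dir flips to −; running = −1583.0405
Stage 2 [69T→69T]: ω = 1583.0405×69/69 = 1583.0405 rpm, dir flips to +; running = +1583.0405
Stage 3 [49T→69T]: ω = 1583.0405×49/69 = 1124.1882 rpm, dir flips to −; running = −1124.1882

-1124.1882 rpm (opposite to input, |ω| = 1124.1882 rpm)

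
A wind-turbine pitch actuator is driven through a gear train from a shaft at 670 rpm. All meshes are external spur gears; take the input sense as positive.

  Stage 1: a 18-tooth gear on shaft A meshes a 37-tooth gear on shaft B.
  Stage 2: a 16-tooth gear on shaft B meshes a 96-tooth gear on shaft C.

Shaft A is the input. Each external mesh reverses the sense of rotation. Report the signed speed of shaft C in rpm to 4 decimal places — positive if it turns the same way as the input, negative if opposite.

Stage 1 [18T→37T]: ω = 670.0000×18/37 = 325.9459 rpm, dir flips to −; running = −325.9459
Stage 2 [16T→96T]: ω = 325.9459×16/96 = 54.3243 rpm, dir flips to +; running = +54.3243

+54.3243 rpm (same as input, |ω| = 54.3243 rpm)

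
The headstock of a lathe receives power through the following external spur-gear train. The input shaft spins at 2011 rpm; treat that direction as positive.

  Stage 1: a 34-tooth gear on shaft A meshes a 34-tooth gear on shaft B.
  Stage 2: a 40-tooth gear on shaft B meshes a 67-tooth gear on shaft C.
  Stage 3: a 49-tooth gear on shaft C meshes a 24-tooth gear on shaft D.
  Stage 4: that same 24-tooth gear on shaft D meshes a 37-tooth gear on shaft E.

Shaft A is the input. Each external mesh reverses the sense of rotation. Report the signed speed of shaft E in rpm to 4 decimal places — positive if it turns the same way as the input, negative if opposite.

+1589.9798 rpm (same as input, |ω| = 1589.9798 rpm)

Stage 1 [34T→34T]: ω = 2011.0000×34/34 = 2011.0000 rpm, dir flips to −; running = −2011.0000
Stage 2 [40T→67T]: ω = 2011.0000×40/67 = 1200.5970 rpm, dir flips to +; running = +1200.5970
Stage 3 [49T→24T]: ω = 1200.5970×49/24 = 2451.2189 rpm, dir flips to −; running = −2451.2189
Stage 4 [24T→37T]: ω = 2451.2189×24/37 = 1589.9798 rpm, dir flips to +; running = +1589.9798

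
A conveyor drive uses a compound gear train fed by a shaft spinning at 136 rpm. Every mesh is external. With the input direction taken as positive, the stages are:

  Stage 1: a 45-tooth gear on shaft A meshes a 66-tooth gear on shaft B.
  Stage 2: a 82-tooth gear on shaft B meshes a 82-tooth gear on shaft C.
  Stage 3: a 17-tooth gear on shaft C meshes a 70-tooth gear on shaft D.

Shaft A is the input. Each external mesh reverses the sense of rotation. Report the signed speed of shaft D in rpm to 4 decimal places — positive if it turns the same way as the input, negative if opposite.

-22.5195 rpm (opposite to input, |ω| = 22.5195 rpm)

Stage 1 [45T→66T]: ω = 136.0000×45/66 = 92.7273 rpm, dir flips to −; running = −92.7273
Stage 2 [82T→82T]: ω = 92.7273×82/82 = 92.7273 rpm, dir flips to +; running = +92.7273
Stage 3 [17T→70T]: ω = 92.7273×17/70 = 22.5195 rpm, dir flips to −; running = −22.5195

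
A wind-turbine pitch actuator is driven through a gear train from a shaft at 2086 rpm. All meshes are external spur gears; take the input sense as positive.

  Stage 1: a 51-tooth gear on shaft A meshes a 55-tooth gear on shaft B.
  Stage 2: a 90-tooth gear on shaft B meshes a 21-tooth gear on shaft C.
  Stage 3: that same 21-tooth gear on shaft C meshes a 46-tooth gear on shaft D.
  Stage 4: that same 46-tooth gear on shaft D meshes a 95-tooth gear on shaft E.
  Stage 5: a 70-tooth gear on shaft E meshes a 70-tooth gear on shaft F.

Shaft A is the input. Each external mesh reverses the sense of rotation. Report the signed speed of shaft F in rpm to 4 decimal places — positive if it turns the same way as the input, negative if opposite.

Stage 1 [51T→55T]: ω = 2086.0000×51/55 = 1934.2909 rpm, dir flips to −; running = −1934.2909
Stage 2 [90T→21T]: ω = 1934.2909×90/21 = 8289.8182 rpm, dir flips to +; running = +8289.8182
Stage 3 [21T→46T]: ω = 8289.8182×21/46 = 3784.4822 rpm, dir flips to −; running = −3784.4822
Stage 4 [46T→95T]: ω = 3784.4822×46/95 = 1832.4861 rpm, dir flips to +; running = +1832.4861
Stage 5 [70T→70T]: ω = 1832.4861×70/70 = 1832.4861 rpm, dir flips to −; running = −1832.4861

-1832.4861 rpm (opposite to input, |ω| = 1832.4861 rpm)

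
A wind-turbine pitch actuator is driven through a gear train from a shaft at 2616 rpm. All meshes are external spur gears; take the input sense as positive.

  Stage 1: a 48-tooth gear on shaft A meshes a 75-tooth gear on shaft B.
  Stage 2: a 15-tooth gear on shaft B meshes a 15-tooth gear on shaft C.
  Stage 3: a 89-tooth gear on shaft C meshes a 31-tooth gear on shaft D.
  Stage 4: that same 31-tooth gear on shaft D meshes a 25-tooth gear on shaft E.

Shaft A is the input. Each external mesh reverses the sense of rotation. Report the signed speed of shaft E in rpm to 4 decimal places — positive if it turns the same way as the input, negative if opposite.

Stage 1 [48T→75T]: ω = 2616.0000×48/75 = 1674.2400 rpm, dir flips to −; running = −1674.2400
Stage 2 [15T→15T]: ω = 1674.2400×15/15 = 1674.2400 rpm, dir flips to +; running = +1674.2400
Stage 3 [89T→31T]: ω = 1674.2400×89/31 = 4806.6890 rpm, dir flips to −; running = −4806.6890
Stage 4 [31T→25T]: ω = 4806.6890×31/25 = 5960.2944 rpm, dir flips to +; running = +5960.2944

+5960.2944 rpm (same as input, |ω| = 5960.2944 rpm)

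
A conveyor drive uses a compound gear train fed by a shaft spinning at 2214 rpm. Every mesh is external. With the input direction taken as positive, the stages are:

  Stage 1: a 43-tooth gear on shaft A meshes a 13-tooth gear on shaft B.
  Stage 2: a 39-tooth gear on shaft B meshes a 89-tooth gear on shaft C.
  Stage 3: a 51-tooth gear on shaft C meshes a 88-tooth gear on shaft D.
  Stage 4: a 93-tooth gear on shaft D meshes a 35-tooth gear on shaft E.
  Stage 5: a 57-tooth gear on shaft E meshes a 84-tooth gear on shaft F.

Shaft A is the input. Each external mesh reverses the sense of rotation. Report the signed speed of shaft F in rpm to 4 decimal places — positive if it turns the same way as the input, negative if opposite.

Stage 1 [43T→13T]: ω = 2214.0000×43/13 = 7323.2308 rpm, dir flips to −; running = −7323.2308
Stage 2 [39T→89T]: ω = 7323.2308×39/89 = 3209.0562 rpm, dir flips to +; running = +3209.0562
Stage 3 [51T→88T]: ω = 3209.0562×51/88 = 1859.7939 rpm, dir flips to −; running = −1859.7939
Stage 4 [93T→35T]: ω = 1859.7939×93/35 = 4941.7381 rpm, dir flips to +; running = +4941.7381
Stage 5 [57T→84T]: ω = 4941.7381×57/84 = 3353.3223 rpm, dir flips to −; running = −3353.3223

-3353.3223 rpm (opposite to input, |ω| = 3353.3223 rpm)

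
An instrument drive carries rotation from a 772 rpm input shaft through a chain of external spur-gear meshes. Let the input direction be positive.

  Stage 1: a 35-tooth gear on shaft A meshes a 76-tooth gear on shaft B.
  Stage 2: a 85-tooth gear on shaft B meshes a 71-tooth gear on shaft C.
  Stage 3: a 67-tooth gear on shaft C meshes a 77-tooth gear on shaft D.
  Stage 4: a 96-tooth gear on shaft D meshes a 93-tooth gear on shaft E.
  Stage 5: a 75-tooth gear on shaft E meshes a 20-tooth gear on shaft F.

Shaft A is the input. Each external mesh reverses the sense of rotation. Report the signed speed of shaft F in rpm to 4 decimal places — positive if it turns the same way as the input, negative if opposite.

-1433.6263 rpm (opposite to input, |ω| = 1433.6263 rpm)

Stage 1 [35T→76T]: ω = 772.0000×35/76 = 355.5263 rpm, dir flips to −; running = −355.5263
Stage 2 [85T→71T]: ω = 355.5263×85/71 = 425.6301 rpm, dir flips to +; running = +425.6301
Stage 3 [67T→77T]: ω = 425.6301×67/77 = 370.3535 rpm, dir flips to −; running = −370.3535
Stage 4 [96T→93T]: ω = 370.3535×96/93 = 382.3003 rpm, dir flips to +; running = +382.3003
Stage 5 [75T→20T]: ω = 382.3003×75/20 = 1433.6263 rpm, dir flips to −; running = −1433.6263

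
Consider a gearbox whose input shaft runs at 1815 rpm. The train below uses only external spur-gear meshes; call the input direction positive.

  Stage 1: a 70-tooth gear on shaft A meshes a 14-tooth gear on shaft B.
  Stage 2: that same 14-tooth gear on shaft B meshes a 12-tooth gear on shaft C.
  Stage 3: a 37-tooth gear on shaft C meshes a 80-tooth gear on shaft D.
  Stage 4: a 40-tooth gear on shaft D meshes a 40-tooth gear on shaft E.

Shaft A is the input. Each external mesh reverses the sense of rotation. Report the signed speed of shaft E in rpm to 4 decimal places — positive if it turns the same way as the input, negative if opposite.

Stage 1 [70T→14T]: ω = 1815.0000×70/14 = 9075.0000 rpm, dir flips to −; running = −9075.0000
Stage 2 [14T→12T]: ω = 9075.0000×14/12 = 10587.5000 rpm, dir flips to +; running = +10587.5000
Stage 3 [37T→80T]: ω = 10587.5000×37/80 = 4896.7188 rpm, dir flips to −; running = −4896.7188
Stage 4 [40T→40T]: ω = 4896.7188×40/40 = 4896.7188 rpm, dir flips to +; running = +4896.7188

+4896.7188 rpm (same as input, |ω| = 4896.7188 rpm)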